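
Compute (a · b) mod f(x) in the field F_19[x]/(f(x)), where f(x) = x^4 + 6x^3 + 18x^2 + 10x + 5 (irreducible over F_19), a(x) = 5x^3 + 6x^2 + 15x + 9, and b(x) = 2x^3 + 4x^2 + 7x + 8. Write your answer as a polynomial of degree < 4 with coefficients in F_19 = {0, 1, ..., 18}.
a · b ≡ 7x^3 + 2x^2 + 9x + 10 (mod f(x))

Multiply in F_19[x]: a(x)·b(x) = (5x^3 + 6x^2 + 15x + 9)·(2x^3 + 4x^2 + 7x + 8) = 10x^6 + 13x^5 + 13x^4 + 8x^3 + 18x^2 + 12x + 15. This has degree ≥ 4, so divide by f(x) over F_19: 10x^6 + 13x^5 + 13x^4 + 8x^3 + 18x^2 + 12x + 15 = (10x^2 + 10x + 1)·(x^4 + 6x^3 + 18x^2 + 10x + 5) + (7x^3 + 2x^2 + 9x + 10). Hence a·b ≡ 7x^3 + 2x^2 + 9x + 10 (mod f). (F_19[x]/(f) is a field with 19^4 = 130321 elements since f is irreducible of degree 4.)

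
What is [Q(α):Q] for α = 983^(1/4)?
[Q(α):Q] = 4

α is a root of x^4 - 983. By Eisenstein's criterion at the prime p = 983 (which divides the constant term 983 but p^2 = 966289 does not, since 983 is squarefree), x^4 - 983 is irreducible over Q. Hence [Q(α):Q] = 4.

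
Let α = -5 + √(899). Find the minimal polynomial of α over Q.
m_α(x) = x^2 + 10x - 874

From α + 5 = √(899), squaring gives (α + 5)^2 = 899, i.e. α^2 + 10α + 25 = 899, so α^2 + 10α - 874 = 0. The discriminant of x^2 + 10x - 874 is (10)^2 - 4·(-874) = 100 + 3496 = 3596, and 4·(899) is not a perfect square in Q since 899 is squarefree and ≠ 1. Hence x^2 + 10x - 874 is irreducible over Q and is the minimal polynomial of α.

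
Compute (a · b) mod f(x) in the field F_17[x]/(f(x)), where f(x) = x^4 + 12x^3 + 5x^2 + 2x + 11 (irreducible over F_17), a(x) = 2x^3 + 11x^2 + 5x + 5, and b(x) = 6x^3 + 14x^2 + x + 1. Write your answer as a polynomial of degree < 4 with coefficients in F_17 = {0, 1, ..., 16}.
a · b ≡ 8x^3 + 11x^2 + 9x + 9 (mod f(x))

Multiply in F_17[x]: a(x)·b(x) = (2x^3 + 11x^2 + 5x + 5)·(6x^3 + 14x^2 + x + 1) = 12x^6 + 9x^5 + 16x^4 + 11x^3 + x^2 + 10x + 5. This has degree ≥ 4, so divide by f(x) over F_17: 12x^6 + 9x^5 + 16x^4 + 11x^3 + x^2 + 10x + 5 = (12x^2 + x + 12)·(x^4 + 12x^3 + 5x^2 + 2x + 11) + (8x^3 + 11x^2 + 9x + 9). Hence a·b ≡ 8x^3 + 11x^2 + 9x + 9 (mod f). (F_17[x]/(f) is a field with 17^4 = 83521 elements since f is irreducible of degree 4.)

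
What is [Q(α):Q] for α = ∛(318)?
[Q(α):Q] = 3

The minimal polynomial of α is x^3 - 318, irreducible over Q since 318 is not a perfect cube (so x^3 - 318 has no rational root). Hence [Q(α):Q] = deg(m_α) = 3.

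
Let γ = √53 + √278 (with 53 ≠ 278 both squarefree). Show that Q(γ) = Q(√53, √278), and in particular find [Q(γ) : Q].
[Q(γ) : Q] = 4 (equivalently, Q(γ) = Q(√53, √278))

Obviously Q(γ) ⊆ Q(√53, √278), and [Q(√53, √278):Q] = 4 (since 53, 278 are distinct squarefree integers > 1 with 14734 not a perfect square). To show equality we compute the minimal polynomial of γ. From γ = √53 + √278: γ^2 = 53 + 2√(14734) + 278 = 331 + 2√(14734), so γ^2 - 331 = 2√(14734); squaring, (γ^2 - 331)^2 = 4·14734, i.e. γ^4 - 662γ^2 + 109561 - 58936 = 0, i.e. γ^4 - 662γ^2 + 50625 = 0. So γ is a root of x^4 - 662x^2 + 50625. This polynomial is irreducible over Q: it has no rational root (each ±√53 ± √278 is irrational), and any factorization into two quadratics over Q would force √(14734) ∈ Q (pairing opposite roots) or √53, √278 ∈ Q (other pairings), all impossible. Hence [Q(γ):Q] = 4 = [Q(√53, √278):Q], so Q(γ) = Q(√53, √278).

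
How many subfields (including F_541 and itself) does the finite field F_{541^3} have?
F_{541^3} has 2 subfields

The subfields of F_{p^n} are exactly the fields F_{p^d} for d | n (each is the fixed field of the unique index-d subgroup of Gal(F_{p^n}/F_p) ≅ Z/nZ). The divisors of n = 3 are {1, 3}, giving 2 subfields: F_{541^1}, F_{541^3}.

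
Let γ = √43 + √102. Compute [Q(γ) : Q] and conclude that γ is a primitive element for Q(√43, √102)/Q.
[Q(γ) : Q] = 4 (equivalently, Q(γ) = Q(√43, √102))

Obviously Q(γ) ⊆ Q(√43, √102), and [Q(√43, √102):Q] = 4 (since 43, 102 are distinct squarefree integers > 1 with 4386 not a perfect square). To show equality we compute the minimal polynomial of γ. From γ = √43 + √102: γ^2 = 43 + 2√(4386) + 102 = 145 + 2√(4386), so γ^2 - 145 = 2√(4386); squaring, (γ^2 - 145)^2 = 4·4386, i.e. γ^4 - 290γ^2 + 21025 - 17544 = 0, i.e. γ^4 - 290γ^2 + 3481 = 0. So γ is a root of x^4 - 290x^2 + 3481. This polynomial is irreducible over Q: it has no rational root (each ±√43 ± √102 is irrational), and any factorization into two quadratics over Q would force √(4386) ∈ Q (pairing opposite roots) or √43, √102 ∈ Q (other pairings), all impossible. Hence [Q(γ):Q] = 4 = [Q(√43, √102):Q], so Q(γ) = Q(√43, √102).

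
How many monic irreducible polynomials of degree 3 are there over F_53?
There are 49608 monic irreducible polynomials of degree 3 over F_53

Each element of F_{53^3} that lies in no proper subfield is a root of exactly one monic irreducible of degree 3 over F_53, and each such polynomial has 3 distinct roots in F_{53^3}. By Möbius inversion the count is N_53(3) = (1/3) Σ_{d|3} μ(3/d) · 53^d = (1/3)(μ(3)·53^1 + μ(1)·53^3) = 148824/3 = 49608.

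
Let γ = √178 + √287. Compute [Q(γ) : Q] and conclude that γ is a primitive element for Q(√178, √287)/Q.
[Q(γ) : Q] = 4 (equivalently, Q(γ) = Q(√178, √287))

Obviously Q(γ) ⊆ Q(√178, √287), and [Q(√178, √287):Q] = 4 (since 178, 287 are distinct squarefree integers > 1 with 51086 not a perfect square). To show equality we compute the minimal polynomial of γ. From γ = √178 + √287: γ^2 = 178 + 2√(51086) + 287 = 465 + 2√(51086), so γ^2 - 465 = 2√(51086); squaring, (γ^2 - 465)^2 = 4·51086, i.e. γ^4 - 930γ^2 + 216225 - 204344 = 0, i.e. γ^4 - 930γ^2 + 11881 = 0. So γ is a root of x^4 - 930x^2 + 11881. This polynomial is irreducible over Q: it has no rational root (each ±√178 ± √287 is irrational), and any factorization into two quadratics over Q would force √(51086) ∈ Q (pairing opposite roots) or √178, √287 ∈ Q (other pairings), all impossible. Hence [Q(γ):Q] = 4 = [Q(√178, √287):Q], so Q(γ) = Q(√178, √287).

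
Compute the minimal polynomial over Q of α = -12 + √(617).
m_α(x) = x^2 + 24x - 473

From α + 12 = √(617), squaring gives (α + 12)^2 = 617, i.e. α^2 + 24α + 144 = 617, so α^2 + 24α - 473 = 0. The discriminant of x^2 + 24x - 473 is (24)^2 - 4·(-473) = 576 + 1892 = 2468, and 4·(617) is not a perfect square in Q since 617 is squarefree and ≠ 1. Hence x^2 + 24x - 473 is irreducible over Q and is the minimal polynomial of α.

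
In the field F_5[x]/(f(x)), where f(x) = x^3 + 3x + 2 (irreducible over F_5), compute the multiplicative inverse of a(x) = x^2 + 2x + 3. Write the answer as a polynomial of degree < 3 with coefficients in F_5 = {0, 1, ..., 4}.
a(x)^(-1) ≡ 3x^2 + 4x + 2 (mod f(x))

Since f is irreducible over F_5, F_5[x]/(f) is a field and a(x) ≠ 0 has an inverse. Apply the extended Euclidean algorithm to f(x) and a(x) in F_5[x]: f(x) = (x + 3)·a(x) + (4x + 3);  a(x) = (4x)·(4x + 3) + (3). The last nonzero remainder is the constant 3 = gcd(f, a) in F_5. Back-substituting through the division chain expresses 3 = s(x)·a(x) + t(x)·f(x) with s(x) ≡ 4x^2 + 2x + 1 (mod f), so (4x^2 + 2x + 1)·a(x) ≡ 3 (mod f). Multiplying by 3^(-1) ≡ 2 in F_5 gives a(x)^(-1) ≡ 2·(4x^2 + 2x + 1) ≡ 3x^2 + 4x + 2 (mod f). Check: (x^2 + 2x + 3)·(3x^2 + 4x + 2) = 3x^4 + 4x^2 + x + 1 ≡ 1 (mod x^3 + 3x + 2).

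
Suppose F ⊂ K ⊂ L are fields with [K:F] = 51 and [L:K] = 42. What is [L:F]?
[L:F] = 2142

The tower law says that for any tower of field extensions F ⊂ K ⊂ L with finite degrees, [L:F] = [L:K] · [K:F]. Here this gives [L:F] = 42 · 51 = 2142.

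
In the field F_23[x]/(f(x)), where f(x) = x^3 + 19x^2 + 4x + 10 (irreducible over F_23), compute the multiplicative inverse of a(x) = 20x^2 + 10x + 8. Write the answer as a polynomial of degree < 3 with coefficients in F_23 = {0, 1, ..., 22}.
a(x)^(-1) ≡ 12x^2 + 8x + 12 (mod f(x))

Since f is irreducible over F_23, F_23[x]/(f) is a field and a(x) ≠ 0 has an inverse. Apply the extended Euclidean algorithm to f(x) and a(x) in F_23[x]: f(x) = (15x + 13)·a(x) + (7x + 21);  a(x) = (16x + 6)·(7x + 21) + (20). The last nonzero remainder is the constant 20 = gcd(f, a) in F_23. Back-substituting through the division chain expresses 20 = s(x)·a(x) + t(x)·f(x) with s(x) ≡ 10x^2 + 22x + 10 (mod f), so (10x^2 + 22x + 10)·a(x) ≡ 20 (mod f). Multiplying by 20^(-1) ≡ 15 in F_23 gives a(x)^(-1) ≡ 15·(10x^2 + 22x + 10) ≡ 12x^2 + 8x + 12 (mod f). Check: (20x^2 + 10x + 8)·(12x^2 + 8x + 12) = 10x^4 + 4x^3 + 2x^2 + 4 ≡ 1 (mod x^3 + 19x^2 + 4x + 10).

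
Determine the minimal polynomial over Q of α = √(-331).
m_α(x) = x^2 + 331

α satisfies α^2 + 331 = 0, so x^2 + 331 annihilates α. Since d = -331 is squarefree and ≠ 1, it is not a perfect square in Q, so x^2 + 331 has no rational root and is therefore irreducible over Q (a degree-2 polynomial over a field is irreducible iff it has no root). Hence m_α(x) = x^2 + 331.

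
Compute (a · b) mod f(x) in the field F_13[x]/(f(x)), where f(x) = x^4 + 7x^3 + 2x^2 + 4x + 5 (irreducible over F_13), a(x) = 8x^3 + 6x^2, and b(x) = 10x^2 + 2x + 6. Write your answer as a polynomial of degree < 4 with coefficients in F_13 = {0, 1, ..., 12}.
a · b ≡ 12x^3 + 8x^2 + 2x + 2 (mod f(x))

Multiply in F_13[x]: a(x)·b(x) = (8x^3 + 6x^2)·(10x^2 + 2x + 6) = 2x^5 + 11x^4 + 8x^3 + 10x^2. This has degree ≥ 4, so divide by f(x) over F_13: 2x^5 + 11x^4 + 8x^3 + 10x^2 = (2x + 10)·(x^4 + 7x^3 + 2x^2 + 4x + 5) + (12x^3 + 8x^2 + 2x + 2). Hence a·b ≡ 12x^3 + 8x^2 + 2x + 2 (mod f). (F_13[x]/(f) is a field with 13^4 = 28561 elements since f is irreducible of degree 4.)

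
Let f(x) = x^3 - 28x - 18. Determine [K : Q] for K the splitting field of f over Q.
[K : Q] = 6

By the rational root test, any rational root of the monic integer polynomial f(x) = x^3 - 28x - 18 must be an integer dividing the constant term -18, i.e. one of ±{1, 2, 3, 6, 9, 18}. Evaluating: f(1) = -45, f(-1) = 9, f(2) = -66, f(-2) = 30, f(3) = -75, f(-3) = 39, f(6) = 30, f(-6) = -66, f(9) = 459, f(-9) = -495, f(18) = 5310, f(-18) = -5346; none is 0, so f has no rational root and is therefore irreducible over Q (a cubic with no linear factor over a field is irreducible). For an irreducible cubic, the Galois group is A_3 or S_3 according as the discriminant disc(f) = -4a^3 - 27b^2 = -4·(-28)^3 - 27·(-18)^2 = 79060 is or is not a square in Q. Here disc(f) = 79060 is not a perfect square in Q, so the Galois group of f over Q is not contained in A_3 and must be all of S_3. The splitting field has degree |S_3| = 6 over Q, so [K : Q] = 6.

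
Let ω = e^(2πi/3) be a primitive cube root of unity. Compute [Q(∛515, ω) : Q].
[Q(∛515, ω) : Q] = 6

[Q(∛515):Q] = 3 (min poly x^3 - 515, irreducible since 515 is not a perfect cube). [Q(ω):Q] = 2 (min poly x^2 + x + 1). Since Q(∛515) ⊂ R and ω ∉ R, we have ω ∉ Q(∛515), so x^2 + x + 1 remains irreducible over Q(∛515) and [Q(∛515, ω) : Q(∛515)] = 2. By the tower law, [Q(∛515, ω) : Q] = 3 · 2 = 6. (In fact Q(∛515, ω) is the splitting field of x^3 - 515 over Q.)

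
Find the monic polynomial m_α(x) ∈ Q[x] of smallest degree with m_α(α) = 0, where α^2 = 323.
m_α(x) = x^2 - 323

α satisfies α^2 - 323 = 0, so x^2 - 323 annihilates α. Since d = 323 is squarefree and ≠ 1, it is not a perfect square in Q, so x^2 - 323 has no rational root and is therefore irreducible over Q (a degree-2 polynomial over a field is irreducible iff it has no root). Hence m_α(x) = x^2 - 323.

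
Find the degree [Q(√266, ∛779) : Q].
[Q(√266, ∛779) : Q] = 6

Let L = Q(√266, ∛779). Since Q(√266) ⊂ L and [Q(√266):Q] = 2, the tower law gives 2 | [L:Q]. Likewise Q(∛779) ⊂ L with [Q(∛779):Q] = 3 (because 779 is not a perfect cube), so 3 | [L:Q]. As gcd(2,3) = 1, [L:Q] is divisible by 6. Conversely L is generated over Q by √266 and ∛779, so [L:Q] ≤ 2·3 = 6. Therefore [Q(√266, ∛779) : Q] = 6.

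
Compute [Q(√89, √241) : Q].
[Q(√89, √241) : Q] = 4

[Q(√89):Q] = 2 (min poly x^2 - 89, irreducible since 89 is squarefree > 1). For the top step, suppose √241 ∈ Q(√89), say √241 = c + d√89 with c, d ∈ Q. Squaring: 241 = c^2 + 89d^2 + 2cd√89. Since √89 ∉ Q this forces 2cd = 0. If d = 0 then √241 = c ∈ Q, contradicting 241 squarefree > 1. If c = 0 then 241 = 89d^2, so 89·241 = (89d)^2 is a perfect square in Q — but 89·241 = 21449 is not a perfect square (since 89 and 241 are distinct squarefree integers). Contradiction. Hence √241 ∉ Q(√89), so x^2 - 241 stays irreducible over Q(√89) and [Q(√89, √241) : Q(√89)] = 2. By the tower law, [Q(√89, √241) : Q] = 2 · 2 = 4.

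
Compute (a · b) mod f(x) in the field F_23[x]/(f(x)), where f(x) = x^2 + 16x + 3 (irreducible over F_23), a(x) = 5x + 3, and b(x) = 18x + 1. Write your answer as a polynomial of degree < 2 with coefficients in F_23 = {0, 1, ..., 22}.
a · b ≡ 22x + 9 (mod f(x))

Multiply in F_23[x]: a(x)·b(x) = (5x + 3)·(18x + 1) = 21x^2 + 13x + 3. This has degree ≥ 2, so divide by f(x) over F_23: 21x^2 + 13x + 3 = (21)·(x^2 + 16x + 3) + (22x + 9). Hence a·b ≡ 22x + 9 (mod f). (F_23[x]/(f) is a field with 23^2 = 529 elements since f is irreducible of degree 2.)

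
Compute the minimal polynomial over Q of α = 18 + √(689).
m_α(x) = x^2 - 36x - 365

From α - 18 = √(689), squaring gives (α - 18)^2 = 689, i.e. α^2 - 36α + 324 = 689, so α^2 - 36α - 365 = 0. The discriminant of x^2 - 36x - 365 is (-36)^2 - 4·(-365) = 1296 + 1460 = 2756, and 4·(689) is not a perfect square in Q since 689 is squarefree and ≠ 1. Hence x^2 - 36x - 365 is irreducible over Q and is the minimal polynomial of α.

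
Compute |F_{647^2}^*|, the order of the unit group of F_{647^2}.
|F_{647^2}^*| = 418608

F_{647^2} has 647^2 = 418609 elements; its multiplicative group consists of all nonzero elements, so |F_{647^2}^*| = 418609 - 1 = 418608. (It is cyclic since any finite subgroup of the multiplicative group of a field is cyclic.)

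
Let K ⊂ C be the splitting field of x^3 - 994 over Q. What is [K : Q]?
[K : Q] = 6

The roots of x^3 - 994 are ∛994, ω∛994, ω^2∛994 where ω = e^(2πi/3) is a primitive cube root of unity, so K = Q(∛994, ω). Now [Q(∛994):Q] = 3 (since 994 is not a perfect cube, x^3 - 994 is irreducible) and [Q(ω):Q] = 2. Both 2 and 3 divide [K:Q], and [K:Q] ≤ 3·2 = 6, so [K:Q] = 6. (Equivalently: Q(∛994) ⊂ R but ω ∉ R, so [K : Q(∛994)] = 2.)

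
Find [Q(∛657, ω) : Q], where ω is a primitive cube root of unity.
[Q(∛657, ω) : Q] = 6

[Q(∛657):Q] = 3 (min poly x^3 - 657, irreducible since 657 is not a perfect cube). [Q(ω):Q] = 2 (min poly x^2 + x + 1). Since Q(∛657) ⊂ R and ω ∉ R, we have ω ∉ Q(∛657), so x^2 + x + 1 remains irreducible over Q(∛657) and [Q(∛657, ω) : Q(∛657)] = 2. By the tower law, [Q(∛657, ω) : Q] = 3 · 2 = 6. (In fact Q(∛657, ω) is the splitting field of x^3 - 657 over Q.)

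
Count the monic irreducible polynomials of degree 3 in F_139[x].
There are 895160 monic irreducible polynomials of degree 3 over F_139

Each element of F_{139^3} that lies in no proper subfield is a root of exactly one monic irreducible of degree 3 over F_139, and each such polynomial has 3 distinct roots in F_{139^3}. By Möbius inversion the count is N_139(3) = (1/3) Σ_{d|3} μ(3/d) · 139^d = (1/3)(μ(3)·139^1 + μ(1)·139^3) = 2685480/3 = 895160.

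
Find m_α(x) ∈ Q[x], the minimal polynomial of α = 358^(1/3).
m_α(x) = x^3 - 358

α satisfies α^3 = 358, so x^3 - 358 annihilates α. By the rational root test, a rational root p/q (in lowest terms) of x^3 - 358 would satisfy p^3 = 358 q^3, forcing q = 1 and p^3 = 358; but 358 is not a perfect cube, contradiction. A monic cubic over Q with no rational root is irreducible (any nontrivial factorization would include a linear factor). Hence x^3 - 358 is the minimal polynomial of α, and in particular [Q(α):Q] = 3.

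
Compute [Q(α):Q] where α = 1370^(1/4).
[Q(α):Q] = 4

α is a root of x^4 - 1370. By Eisenstein's criterion at the prime p = 2 (which divides the constant term 1370 but p^2 = 4 does not, since 1370 is squarefree), x^4 - 1370 is irreducible over Q. Hence [Q(α):Q] = 4.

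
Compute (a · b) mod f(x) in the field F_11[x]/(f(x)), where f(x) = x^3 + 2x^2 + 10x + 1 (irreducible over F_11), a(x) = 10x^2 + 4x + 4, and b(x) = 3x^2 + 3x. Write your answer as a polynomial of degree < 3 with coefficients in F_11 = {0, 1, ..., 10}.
a · b ≡ 2x^2 + 8x + 7 (mod f(x))

Multiply in F_11[x]: a(x)·b(x) = (10x^2 + 4x + 4)·(3x^2 + 3x) = 8x^4 + 9x^3 + 2x^2 + x. This has degree ≥ 3, so divide by f(x) over F_11: 8x^4 + 9x^3 + 2x^2 + x = (8x + 4)·(x^3 + 2x^2 + 10x + 1) + (2x^2 + 8x + 7). Hence a·b ≡ 2x^2 + 8x + 7 (mod f). (F_11[x]/(f) is a field with 11^3 = 1331 elements since f is irreducible of degree 3.)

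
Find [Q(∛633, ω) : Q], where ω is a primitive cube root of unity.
[Q(∛633, ω) : Q] = 6

[Q(∛633):Q] = 3 (min poly x^3 - 633, irreducible since 633 is not a perfect cube). [Q(ω):Q] = 2 (min poly x^2 + x + 1). Since Q(∛633) ⊂ R and ω ∉ R, we have ω ∉ Q(∛633), so x^2 + x + 1 remains irreducible over Q(∛633) and [Q(∛633, ω) : Q(∛633)] = 2. By the tower law, [Q(∛633, ω) : Q] = 3 · 2 = 6. (In fact Q(∛633, ω) is the splitting field of x^3 - 633 over Q.)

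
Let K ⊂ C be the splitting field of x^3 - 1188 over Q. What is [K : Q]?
[K : Q] = 6

The roots of x^3 - 1188 are ∛1188, ω∛1188, ω^2∛1188 where ω = e^(2πi/3) is a primitive cube root of unity, so K = Q(∛1188, ω). Now [Q(∛1188):Q] = 3 (since 1188 is not a perfect cube, x^3 - 1188 is irreducible) and [Q(ω):Q] = 2. Both 2 and 3 divide [K:Q], and [K:Q] ≤ 3·2 = 6, so [K:Q] = 6. (Equivalently: Q(∛1188) ⊂ R but ω ∉ R, so [K : Q(∛1188)] = 2.)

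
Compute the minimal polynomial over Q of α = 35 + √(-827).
m_α(x) = x^2 - 70x + 2052

From α - 35 = √(-827), squaring gives (α - 35)^2 = -827, i.e. α^2 - 70α + 1225 = -827, so α^2 - 70α + 2052 = 0. The discriminant of x^2 - 70x + 2052 is (-70)^2 - 4·(2052) = 4900 - 8208 = -3308, and 4·(-827) is not a perfect square in Q since -827 is squarefree and ≠ 1. Hence x^2 - 70x + 2052 is irreducible over Q and is the minimal polynomial of α.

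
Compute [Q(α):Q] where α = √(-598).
[Q(α):Q] = 2

[Q(α):Q] equals the degree of the minimal polynomial of α. Here α^2 = -598 and x^2 + 598 is irreducible (d = -598 is squarefree, ≠ 1, hence not a square), so deg(m_α) = 2. Thus [Q(α):Q] = 2.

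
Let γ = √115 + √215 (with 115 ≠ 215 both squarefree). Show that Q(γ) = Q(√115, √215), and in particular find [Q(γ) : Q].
[Q(γ) : Q] = 4 (equivalently, Q(γ) = Q(√115, √215))

Obviously Q(γ) ⊆ Q(√115, √215), and [Q(√115, √215):Q] = 4 (since 115, 215 are distinct squarefree integers > 1 with 24725 not a perfect square). To show equality we compute the minimal polynomial of γ. From γ = √115 + √215: γ^2 = 115 + 2√(24725) + 215 = 330 + 2√(24725), so γ^2 - 330 = 2√(24725); squaring, (γ^2 - 330)^2 = 4·24725, i.e. γ^4 - 660γ^2 + 108900 - 98900 = 0, i.e. γ^4 - 660γ^2 + 10000 = 0. So γ is a root of x^4 - 660x^2 + 10000. This polynomial is irreducible over Q: it has no rational root (each ±√115 ± √215 is irrational), and any factorization into two quadratics over Q would force √(24725) ∈ Q (pairing opposite roots) or √115, √215 ∈ Q (other pairings), all impossible. Hence [Q(γ):Q] = 4 = [Q(√115, √215):Q], so Q(γ) = Q(√115, √215).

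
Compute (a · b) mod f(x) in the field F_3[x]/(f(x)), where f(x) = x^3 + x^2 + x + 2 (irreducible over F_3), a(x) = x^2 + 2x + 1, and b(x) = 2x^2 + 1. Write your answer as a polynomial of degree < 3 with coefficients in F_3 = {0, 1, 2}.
a · b ≡ 2x^2 + 2x (mod f(x))

Multiply in F_3[x]: a(x)·b(x) = (x^2 + 2x + 1)·(2x^2 + 1) = 2x^4 + x^3 + 2x + 1. This has degree ≥ 3, so divide by f(x) over F_3: 2x^4 + x^3 + 2x + 1 = (2x + 2)·(x^3 + x^2 + x + 2) + (2x^2 + 2x). Hence a·b ≡ 2x^2 + 2x (mod f). (F_3[x]/(f) is a field with 3^3 = 27 elements since f is irreducible of degree 3.)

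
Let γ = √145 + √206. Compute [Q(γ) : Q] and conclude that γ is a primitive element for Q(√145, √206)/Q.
[Q(γ) : Q] = 4 (equivalently, Q(γ) = Q(√145, √206))

Obviously Q(γ) ⊆ Q(√145, √206), and [Q(√145, √206):Q] = 4 (since 145, 206 are distinct squarefree integers > 1 with 29870 not a perfect square). To show equality we compute the minimal polynomial of γ. From γ = √145 + √206: γ^2 = 145 + 2√(29870) + 206 = 351 + 2√(29870), so γ^2 - 351 = 2√(29870); squaring, (γ^2 - 351)^2 = 4·29870, i.e. γ^4 - 702γ^2 + 123201 - 119480 = 0, i.e. γ^4 - 702γ^2 + 3721 = 0. So γ is a root of x^4 - 702x^2 + 3721. This polynomial is irreducible over Q: it has no rational root (each ±√145 ± √206 is irrational), and any factorization into two quadratics over Q would force √(29870) ∈ Q (pairing opposite roots) or √145, √206 ∈ Q (other pairings), all impossible. Hence [Q(γ):Q] = 4 = [Q(√145, √206):Q], so Q(γ) = Q(√145, √206).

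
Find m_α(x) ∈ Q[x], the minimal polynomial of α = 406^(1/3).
m_α(x) = x^3 - 406

α satisfies α^3 = 406, so x^3 - 406 annihilates α. By the rational root test, a rational root p/q (in lowest terms) of x^3 - 406 would satisfy p^3 = 406 q^3, forcing q = 1 and p^3 = 406; but 406 is not a perfect cube, contradiction. A monic cubic over Q with no rational root is irreducible (any nontrivial factorization would include a linear factor). Hence x^3 - 406 is the minimal polynomial of α, and in particular [Q(α):Q] = 3.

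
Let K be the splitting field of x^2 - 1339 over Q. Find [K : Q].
[K : Q] = 2

f(x) = x^2 - 1339 factors as (x - √1339)(x + √1339). The splitting field is K = Q(√1339). Since 1339 is squarefree and > 1, it is not a perfect square, so x^2 - 1339 is irreducible over Q and [Q(√1339) : Q] = 2. Hence [K : Q] = 2.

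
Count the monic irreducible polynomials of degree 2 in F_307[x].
There are 46971 monic irreducible polynomials of degree 2 over F_307

Each element of F_{307^2} that lies in no proper subfield is a root of exactly one monic irreducible of degree 2 over F_307, and each such polynomial has 2 distinct roots in F_{307^2}. By Möbius inversion the count is N_307(2) = (1/2) Σ_{d|2} μ(2/d) · 307^d = (1/2)(μ(2)·307^1 + μ(1)·307^2) = 93942/2 = 46971.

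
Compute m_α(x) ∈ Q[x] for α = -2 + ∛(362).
m_α(x) = x^3 + 6x^2 + 12x - 354

Set β = α + 2 = ∛(362), so β^3 = 362. Then (α + 2)^3 - 362 = 0, i.e. α is a root of g(x) = (x + 2)^3 - 362 = x^3 + 6x^2 + 12x - 354. Since g(x) = h(x + 2) where h(x) = x^3 - 362, and h is irreducible over Q (because 362 is not a perfect cube, so h has no rational root, and a monic cubic with no rational root is irreducible), g is also irreducible (irreducibility is preserved under the substitution x → x + 2). Hence m_α(x) = x^3 + 6x^2 + 12x - 354.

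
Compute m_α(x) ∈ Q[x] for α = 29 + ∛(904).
m_α(x) = x^3 - 87x^2 + 2523x - 25293

Set β = α - 29 = ∛(904), so β^3 = 904. Then (α - 29)^3 - 904 = 0, i.e. α is a root of g(x) = (x - 29)^3 - 904 = x^3 - 87x^2 + 2523x - 25293. Since g(x) = h(x - 29) where h(x) = x^3 - 904, and h is irreducible over Q (because 904 is not a perfect cube, so h has no rational root, and a monic cubic with no rational root is irreducible), g is also irreducible (irreducibility is preserved under the substitution x → x - 29). Hence m_α(x) = x^3 - 87x^2 + 2523x - 25293.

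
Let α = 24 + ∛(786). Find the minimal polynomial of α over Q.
m_α(x) = x^3 - 72x^2 + 1728x - 14610

Set β = α - 24 = ∛(786), so β^3 = 786. Then (α - 24)^3 - 786 = 0, i.e. α is a root of g(x) = (x - 24)^3 - 786 = x^3 - 72x^2 + 1728x - 14610. Since g(x) = h(x - 24) where h(x) = x^3 - 786, and h is irreducible over Q (because 786 is not a perfect cube, so h has no rational root, and a monic cubic with no rational root is irreducible), g is also irreducible (irreducibility is preserved under the substitution x → x - 24). Hence m_α(x) = x^3 - 72x^2 + 1728x - 14610.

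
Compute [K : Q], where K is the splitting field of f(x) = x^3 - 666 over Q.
[K : Q] = 6

The roots of x^3 - 666 are ∛666, ω∛666, ω^2∛666 where ω = e^(2πi/3) is a primitive cube root of unity, so K = Q(∛666, ω). Now [Q(∛666):Q] = 3 (since 666 is not a perfect cube, x^3 - 666 is irreducible) and [Q(ω):Q] = 2. Both 2 and 3 divide [K:Q], and [K:Q] ≤ 3·2 = 6, so [K:Q] = 6. (Equivalently: Q(∛666) ⊂ R but ω ∉ R, so [K : Q(∛666)] = 2.)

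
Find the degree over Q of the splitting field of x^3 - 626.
[K : Q] = 6

The roots of x^3 - 626 are ∛626, ω∛626, ω^2∛626 where ω = e^(2πi/3) is a primitive cube root of unity, so K = Q(∛626, ω). Now [Q(∛626):Q] = 3 (since 626 is not a perfect cube, x^3 - 626 is irreducible) and [Q(ω):Q] = 2. Both 2 and 3 divide [K:Q], and [K:Q] ≤ 3·2 = 6, so [K:Q] = 6. (Equivalently: Q(∛626) ⊂ R but ω ∉ R, so [K : Q(∛626)] = 2.)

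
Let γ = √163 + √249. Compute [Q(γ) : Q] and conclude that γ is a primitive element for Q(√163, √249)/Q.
[Q(γ) : Q] = 4 (equivalently, Q(γ) = Q(√163, √249))

Obviously Q(γ) ⊆ Q(√163, √249), and [Q(√163, √249):Q] = 4 (since 163, 249 are distinct squarefree integers > 1 with 40587 not a perfect square). To show equality we compute the minimal polynomial of γ. From γ = √163 + √249: γ^2 = 163 + 2√(40587) + 249 = 412 + 2√(40587), so γ^2 - 412 = 2√(40587); squaring, (γ^2 - 412)^2 = 4·40587, i.e. γ^4 - 824γ^2 + 169744 - 162348 = 0, i.e. γ^4 - 824γ^2 + 7396 = 0. So γ is a root of x^4 - 824x^2 + 7396. This polynomial is irreducible over Q: it has no rational root (each ±√163 ± √249 is irrational), and any factorization into two quadratics over Q would force √(40587) ∈ Q (pairing opposite roots) or √163, √249 ∈ Q (other pairings), all impossible. Hence [Q(γ):Q] = 4 = [Q(√163, √249):Q], so Q(γ) = Q(√163, √249).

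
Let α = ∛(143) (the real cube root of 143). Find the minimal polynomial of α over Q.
m_α(x) = x^3 - 143

α satisfies α^3 = 143, so x^3 - 143 annihilates α. By the rational root test, a rational root p/q (in lowest terms) of x^3 - 143 would satisfy p^3 = 143 q^3, forcing q = 1 and p^3 = 143; but 143 is not a perfect cube, contradiction. A monic cubic over Q with no rational root is irreducible (any nontrivial factorization would include a linear factor). Hence x^3 - 143 is the minimal polynomial of α, and in particular [Q(α):Q] = 3.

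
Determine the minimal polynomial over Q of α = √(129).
m_α(x) = x^2 - 129

α satisfies α^2 - 129 = 0, so x^2 - 129 annihilates α. Since d = 129 is squarefree and ≠ 1, it is not a perfect square in Q, so x^2 - 129 has no rational root and is therefore irreducible over Q (a degree-2 polynomial over a field is irreducible iff it has no root). Hence m_α(x) = x^2 - 129.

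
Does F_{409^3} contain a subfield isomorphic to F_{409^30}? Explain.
No: F_{409^30} is not a subfield of F_{409^3}

F_{p^m} embeds in F_{p^n} iff m | n. Here 30 ∤ 3 (since 3 = 0·30 + 3 with remainder 3 ≠ 0), so F_{409^30} is not a subfield of F_{409^3}. Equivalently: if it were, the tower law would give 30 = [F_{409^30}:F_409] dividing [F_{409^3}:F_409] = 3, contradiction.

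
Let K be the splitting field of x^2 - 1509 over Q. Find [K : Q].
[K : Q] = 2

f(x) = x^2 - 1509 factors as (x - √1509)(x + √1509). The splitting field is K = Q(√1509). Since 1509 is squarefree and > 1, it is not a perfect square, so x^2 - 1509 is irreducible over Q and [Q(√1509) : Q] = 2. Hence [K : Q] = 2.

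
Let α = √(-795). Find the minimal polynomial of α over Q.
m_α(x) = x^2 + 795

α satisfies α^2 + 795 = 0, so x^2 + 795 annihilates α. Since d = -795 is squarefree and ≠ 1, it is not a perfect square in Q, so x^2 + 795 has no rational root and is therefore irreducible over Q (a degree-2 polynomial over a field is irreducible iff it has no root). Hence m_α(x) = x^2 + 795.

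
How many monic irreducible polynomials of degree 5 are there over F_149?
There are 14687955120 monic irreducible polynomials of degree 5 over F_149

Each element of F_{149^5} that lies in no proper subfield is a root of exactly one monic irreducible of degree 5 over F_149, and each such polynomial has 5 distinct roots in F_{149^5}. By Möbius inversion the count is N_149(5) = (1/5) Σ_{d|5} μ(5/d) · 149^d = (1/5)(μ(5)·149^1 + μ(1)·149^5) = 73439775600/5 = 14687955120.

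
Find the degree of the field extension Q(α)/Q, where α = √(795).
[Q(α):Q] = 2

[Q(α):Q] equals the degree of the minimal polynomial of α. Here α^2 = 795 and x^2 - 795 is irreducible (d = 795 is squarefree, ≠ 1, hence not a square), so deg(m_α) = 2. Thus [Q(α):Q] = 2.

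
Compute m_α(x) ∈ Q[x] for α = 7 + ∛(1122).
m_α(x) = x^3 - 21x^2 + 147x - 1465

Set β = α - 7 = ∛(1122), so β^3 = 1122. Then (α - 7)^3 - 1122 = 0, i.e. α is a root of g(x) = (x - 7)^3 - 1122 = x^3 - 21x^2 + 147x - 1465. Since g(x) = h(x - 7) where h(x) = x^3 - 1122, and h is irreducible over Q (because 1122 is not a perfect cube, so h has no rational root, and a monic cubic with no rational root is irreducible), g is also irreducible (irreducibility is preserved under the substitution x → x - 7). Hence m_α(x) = x^3 - 21x^2 + 147x - 1465.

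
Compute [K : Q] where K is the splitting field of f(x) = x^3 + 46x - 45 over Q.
[K : Q] = 6

By the rational root test, any rational root of the monic integer polynomial f(x) = x^3 + 46x - 45 must be an integer dividing the constant term -45, i.e. one of ±{1, 3, 5, 9, 15, 45}. Evaluating: f(1) = 2, f(-1) = -92, f(3) = 120, f(-3) = -210, f(5) = 310, f(-5) = -400, f(9) = 1098, f(-9) = -1188, f(15) = 4020, f(-15) = -4110, f(45) = 93150, f(-45) = -93240; none is 0, so f has no rational root and is therefore irreducible over Q (a cubic with no linear factor over a field is irreducible). For an irreducible cubic, the Galois group is A_3 or S_3 according as the discriminant disc(f) = -4a^3 - 27b^2 = -4·(46)^3 - 27·(-45)^2 = -444019 is or is not a square in Q. Here disc(f) = -444019 is not a perfect square in Q, so the Galois group of f over Q is not contained in A_3 and must be all of S_3. The splitting field has degree |S_3| = 6 over Q, so [K : Q] = 6.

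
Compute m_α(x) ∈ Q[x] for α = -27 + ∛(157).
m_α(x) = x^3 + 81x^2 + 2187x + 19526

Set β = α + 27 = ∛(157), so β^3 = 157. Then (α + 27)^3 - 157 = 0, i.e. α is a root of g(x) = (x + 27)^3 - 157 = x^3 + 81x^2 + 2187x + 19526. Since g(x) = h(x + 27) where h(x) = x^3 - 157, and h is irreducible over Q (because 157 is not a perfect cube, so h has no rational root, and a monic cubic with no rational root is irreducible), g is also irreducible (irreducibility is preserved under the substitution x → x + 27). Hence m_α(x) = x^3 + 81x^2 + 2187x + 19526.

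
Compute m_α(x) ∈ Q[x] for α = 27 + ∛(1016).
m_α(x) = x^3 - 81x^2 + 2187x - 20699

Set β = α - 27 = ∛(1016), so β^3 = 1016. Then (α - 27)^3 - 1016 = 0, i.e. α is a root of g(x) = (x - 27)^3 - 1016 = x^3 - 81x^2 + 2187x - 20699. Since g(x) = h(x - 27) where h(x) = x^3 - 1016, and h is irreducible over Q (because 1016 is not a perfect cube, so h has no rational root, and a monic cubic with no rational root is irreducible), g is also irreducible (irreducibility is preserved under the substitution x → x - 27). Hence m_α(x) = x^3 - 81x^2 + 2187x - 20699.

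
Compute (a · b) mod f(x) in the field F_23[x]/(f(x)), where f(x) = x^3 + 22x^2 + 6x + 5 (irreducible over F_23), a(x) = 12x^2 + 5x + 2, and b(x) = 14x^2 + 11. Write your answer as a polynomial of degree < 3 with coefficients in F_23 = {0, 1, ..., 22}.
a · b ≡ 11x^2 + 18x + 5 (mod f(x))

Multiply in F_23[x]: a(x)·b(x) = (12x^2 + 5x + 2)·(14x^2 + 11) = 7x^4 + x^3 + 22x^2 + 9x + 22. This has degree ≥ 3, so divide by f(x) over F_23: 7x^4 + x^3 + 22x^2 + 9x + 22 = (7x + 8)·(x^3 + 22x^2 + 6x + 5) + (11x^2 + 18x + 5). Hence a·b ≡ 11x^2 + 18x + 5 (mod f). (F_23[x]/(f) is a field with 23^3 = 12167 elements since f is irreducible of degree 3.)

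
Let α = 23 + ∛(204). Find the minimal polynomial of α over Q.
m_α(x) = x^3 - 69x^2 + 1587x - 12371

Set β = α - 23 = ∛(204), so β^3 = 204. Then (α - 23)^3 - 204 = 0, i.e. α is a root of g(x) = (x - 23)^3 - 204 = x^3 - 69x^2 + 1587x - 12371. Since g(x) = h(x - 23) where h(x) = x^3 - 204, and h is irreducible over Q (because 204 is not a perfect cube, so h has no rational root, and a monic cubic with no rational root is irreducible), g is also irreducible (irreducibility is preserved under the substitution x → x - 23). Hence m_α(x) = x^3 - 69x^2 + 1587x - 12371.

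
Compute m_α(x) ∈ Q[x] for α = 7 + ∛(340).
m_α(x) = x^3 - 21x^2 + 147x - 683

Set β = α - 7 = ∛(340), so β^3 = 340. Then (α - 7)^3 - 340 = 0, i.e. α is a root of g(x) = (x - 7)^3 - 340 = x^3 - 21x^2 + 147x - 683. Since g(x) = h(x - 7) where h(x) = x^3 - 340, and h is irreducible over Q (because 340 is not a perfect cube, so h has no rational root, and a monic cubic with no rational root is irreducible), g is also irreducible (irreducibility is preserved under the substitution x → x - 7). Hence m_α(x) = x^3 - 21x^2 + 147x - 683.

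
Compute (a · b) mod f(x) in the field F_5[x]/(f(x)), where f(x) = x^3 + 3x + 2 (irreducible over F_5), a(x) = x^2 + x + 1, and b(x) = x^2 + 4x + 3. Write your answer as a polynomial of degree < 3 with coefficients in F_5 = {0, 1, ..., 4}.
a · b ≡ 3 (mod f(x))

Multiply in F_5[x]: a(x)·b(x) = (x^2 + x + 1)·(x^2 + 4x + 3) = x^4 + 3x^2 + 2x + 3. This has degree ≥ 3, so divide by f(x) over F_5: x^4 + 3x^2 + 2x + 3 = (x)·(x^3 + 3x + 2) + (3). Hence a·b ≡ 3 (mod f). (F_5[x]/(f) is a field with 5^3 = 125 elements since f is irreducible of degree 3.)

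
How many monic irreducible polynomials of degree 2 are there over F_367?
There are 67161 monic irreducible polynomials of degree 2 over F_367

Each element of F_{367^2} that lies in no proper subfield is a root of exactly one monic irreducible of degree 2 over F_367, and each such polynomial has 2 distinct roots in F_{367^2}. By Möbius inversion the count is N_367(2) = (1/2) Σ_{d|2} μ(2/d) · 367^d = (1/2)(μ(2)·367^1 + μ(1)·367^2) = 134322/2 = 67161.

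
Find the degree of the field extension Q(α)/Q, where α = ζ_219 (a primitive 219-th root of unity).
[Q(α):Q] = 144

The minimal polynomial of ζ_219 over Q is the 219-th cyclotomic polynomial Φ_219(x), which is irreducible over Q and has degree φ(219) = 144. Hence [Q(α):Q] = φ(219) = 144.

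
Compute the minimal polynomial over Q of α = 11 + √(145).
m_α(x) = x^2 - 22x - 24

From α - 11 = √(145), squaring gives (α - 11)^2 = 145, i.e. α^2 - 22α + 121 = 145, so α^2 - 22α - 24 = 0. The discriminant of x^2 - 22x - 24 is (-22)^2 - 4·(-24) = 484 + 96 = 580, and 4·(145) is not a perfect square in Q since 145 is squarefree and ≠ 1. Hence x^2 - 22x - 24 is irreducible over Q and is the minimal polynomial of α.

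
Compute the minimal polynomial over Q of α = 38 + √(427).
m_α(x) = x^2 - 76x + 1017

From α - 38 = √(427), squaring gives (α - 38)^2 = 427, i.e. α^2 - 76α + 1444 = 427, so α^2 - 76α + 1017 = 0. The discriminant of x^2 - 76x + 1017 is (-76)^2 - 4·(1017) = 5776 - 4068 = 1708, and 4·(427) is not a perfect square in Q since 427 is squarefree and ≠ 1. Hence x^2 - 76x + 1017 is irreducible over Q and is the minimal polynomial of α.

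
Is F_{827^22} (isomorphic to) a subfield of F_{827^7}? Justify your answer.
No: F_{827^22} is not a subfield of F_{827^7}

F_{p^m} embeds in F_{p^n} iff m | n. Here 22 ∤ 7 (since 7 = 0·22 + 7 with remainder 7 ≠ 0), so F_{827^22} is not a subfield of F_{827^7}. Equivalently: if it were, the tower law would give 22 = [F_{827^22}:F_827] dividing [F_{827^7}:F_827] = 7, contradiction.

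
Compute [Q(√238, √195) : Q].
[Q(√238, √195) : Q] = 4

[Q(√238):Q] = 2 (min poly x^2 - 238, irreducible since 238 is squarefree > 1). For the top step, suppose √195 ∈ Q(√238), say √195 = c + d√238 with c, d ∈ Q. Squaring: 195 = c^2 + 238d^2 + 2cd√238. Since √238 ∉ Q this forces 2cd = 0. If d = 0 then √195 = c ∈ Q, contradicting 195 squarefree > 1. If c = 0 then 195 = 238d^2, so 238·195 = (238d)^2 is a perfect square in Q — but 238·195 = 46410 is not a perfect square (since 238 and 195 are distinct squarefree integers). Contradiction. Hence √195 ∉ Q(√238), so x^2 - 195 stays irreducible over Q(√238) and [Q(√238, √195) : Q(√238)] = 2. By the tower law, [Q(√238, √195) : Q] = 2 · 2 = 4.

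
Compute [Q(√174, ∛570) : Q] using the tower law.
[Q(√174, ∛570) : Q] = 6

Let L = Q(√174, ∛570). Since Q(√174) ⊂ L and [Q(√174):Q] = 2, the tower law gives 2 | [L:Q]. Likewise Q(∛570) ⊂ L with [Q(∛570):Q] = 3 (because 570 is not a perfect cube), so 3 | [L:Q]. As gcd(2,3) = 1, [L:Q] is divisible by 6. Conversely L is generated over Q by √174 and ∛570, so [L:Q] ≤ 2·3 = 6. Therefore [Q(√174, ∛570) : Q] = 6.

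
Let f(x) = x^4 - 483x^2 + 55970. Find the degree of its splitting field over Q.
[K : Q] = 4

Solving the quadratic in x^2: x^2 = (483 ± √(483^2 - 4·55970))/2 = (483 ± √9409)/2 = (483 ± 97)/2, giving x^2 = 193 or x^2 = 290. So f(x) = (x^2 - 193)(x^2 - 290) and the roots of f are ±√193, ±√290. Hence the splitting field is K = Q(√193, √290). Since 193 and 290 are distinct squarefree integers > 1, their product 55970 is not a perfect square, so √290 ∉ Q(√193). By the tower law [K:Q] = [Q(√193,√290):Q(√193)] · [Q(√193):Q] = 2 · 2 = 4.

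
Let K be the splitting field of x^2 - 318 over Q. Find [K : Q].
[K : Q] = 2

f(x) = x^2 - 318 factors as (x - √318)(x + √318). The splitting field is K = Q(√318). Since 318 is squarefree and > 1, it is not a perfect square, so x^2 - 318 is irreducible over Q and [Q(√318) : Q] = 2. Hence [K : Q] = 2.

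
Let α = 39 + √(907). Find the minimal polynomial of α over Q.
m_α(x) = x^2 - 78x + 614

From α - 39 = √(907), squaring gives (α - 39)^2 = 907, i.e. α^2 - 78α + 1521 = 907, so α^2 - 78α + 614 = 0. The discriminant of x^2 - 78x + 614 is (-78)^2 - 4·(614) = 6084 - 2456 = 3628, and 4·(907) is not a perfect square in Q since 907 is squarefree and ≠ 1. Hence x^2 - 78x + 614 is irreducible over Q and is the minimal polynomial of α.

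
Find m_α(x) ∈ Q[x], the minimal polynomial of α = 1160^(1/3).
m_α(x) = x^3 - 1160

α satisfies α^3 = 1160, so x^3 - 1160 annihilates α. By the rational root test, a rational root p/q (in lowest terms) of x^3 - 1160 would satisfy p^3 = 1160 q^3, forcing q = 1 and p^3 = 1160; but 1160 is not a perfect cube, contradiction. A monic cubic over Q with no rational root is irreducible (any nontrivial factorization would include a linear factor). Hence x^3 - 1160 is the minimal polynomial of α, and in particular [Q(α):Q] = 3.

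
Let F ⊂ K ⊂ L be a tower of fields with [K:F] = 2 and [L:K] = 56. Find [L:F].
[L:F] = 112

The tower law says that for any tower of field extensions F ⊂ K ⊂ L with finite degrees, [L:F] = [L:K] · [K:F]. Here this gives [L:F] = 56 · 2 = 112.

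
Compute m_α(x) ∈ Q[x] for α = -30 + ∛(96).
m_α(x) = x^3 + 90x^2 + 2700x + 26904

Set β = α + 30 = ∛(96), so β^3 = 96. Then (α + 30)^3 - 96 = 0, i.e. α is a root of g(x) = (x + 30)^3 - 96 = x^3 + 90x^2 + 2700x + 26904. Since g(x) = h(x + 30) where h(x) = x^3 - 96, and h is irreducible over Q (because 96 is not a perfect cube, so h has no rational root, and a monic cubic with no rational root is irreducible), g is also irreducible (irreducibility is preserved under the substitution x → x + 30). Hence m_α(x) = x^3 + 90x^2 + 2700x + 26904.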